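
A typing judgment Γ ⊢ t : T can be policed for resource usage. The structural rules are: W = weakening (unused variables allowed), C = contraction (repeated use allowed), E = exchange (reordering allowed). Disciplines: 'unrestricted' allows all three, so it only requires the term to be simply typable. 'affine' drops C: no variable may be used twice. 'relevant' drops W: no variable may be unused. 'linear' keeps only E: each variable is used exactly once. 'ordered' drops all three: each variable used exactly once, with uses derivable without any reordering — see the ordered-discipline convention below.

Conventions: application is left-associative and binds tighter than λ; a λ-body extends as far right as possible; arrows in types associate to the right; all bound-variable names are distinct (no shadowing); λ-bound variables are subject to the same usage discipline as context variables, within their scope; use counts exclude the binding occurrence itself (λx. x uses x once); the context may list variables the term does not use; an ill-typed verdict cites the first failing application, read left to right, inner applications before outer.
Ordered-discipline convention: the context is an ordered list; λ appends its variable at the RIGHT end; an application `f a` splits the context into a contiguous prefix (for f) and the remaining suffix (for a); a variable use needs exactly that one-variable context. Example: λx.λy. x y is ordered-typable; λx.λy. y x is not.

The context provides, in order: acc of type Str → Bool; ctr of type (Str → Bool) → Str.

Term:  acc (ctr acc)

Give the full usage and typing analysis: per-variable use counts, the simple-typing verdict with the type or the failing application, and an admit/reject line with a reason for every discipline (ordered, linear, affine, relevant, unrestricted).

usage: acc: 2×, ctr: 1×
order of uses: acc, ctr, acc
typing: ✓ — Bool
ordered ✗ (acc ×2 used more than once (contraction))
linear ✗ (acc ×2 used more than once (contraction))
affine ✗ (acc ×2 used more than once (contraction))
relevant ✓ (acc, ctr: all used, weakening unneeded)
unrestricted ✓ (well-typed at Bool; no restrictions here)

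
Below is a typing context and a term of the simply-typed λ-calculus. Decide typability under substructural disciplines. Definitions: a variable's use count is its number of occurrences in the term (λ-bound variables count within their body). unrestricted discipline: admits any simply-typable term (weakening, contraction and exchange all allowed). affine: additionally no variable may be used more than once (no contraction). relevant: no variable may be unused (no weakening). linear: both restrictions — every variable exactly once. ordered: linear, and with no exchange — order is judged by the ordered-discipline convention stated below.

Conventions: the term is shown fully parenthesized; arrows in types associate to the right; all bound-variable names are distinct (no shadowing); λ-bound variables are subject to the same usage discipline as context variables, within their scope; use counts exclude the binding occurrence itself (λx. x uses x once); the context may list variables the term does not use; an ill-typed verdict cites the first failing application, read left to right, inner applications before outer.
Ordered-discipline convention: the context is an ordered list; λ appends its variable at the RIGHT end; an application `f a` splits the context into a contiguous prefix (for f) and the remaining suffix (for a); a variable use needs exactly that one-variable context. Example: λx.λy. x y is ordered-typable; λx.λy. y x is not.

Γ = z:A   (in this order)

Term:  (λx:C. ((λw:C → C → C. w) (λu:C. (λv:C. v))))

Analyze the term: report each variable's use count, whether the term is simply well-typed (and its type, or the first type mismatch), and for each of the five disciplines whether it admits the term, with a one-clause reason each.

variable uses: z: 0×, x (bound): 0×, w (bound): 1×, u (bound): 0×, v (bound): 1×
left-to-right use order: w, v
typing: ✓ — C → C → C → C
ordered: ✗ — needs weakening: z, x, u unused
linear: ✗ — needs weakening: z, x, u unused
affine: ✓ — no duplicate uses among z, x, w, u, v
relevant: ✗ — needs weakening: z, x, u unused
unrestricted: ✓ — well-typed at C → C → C → C; no restrictions here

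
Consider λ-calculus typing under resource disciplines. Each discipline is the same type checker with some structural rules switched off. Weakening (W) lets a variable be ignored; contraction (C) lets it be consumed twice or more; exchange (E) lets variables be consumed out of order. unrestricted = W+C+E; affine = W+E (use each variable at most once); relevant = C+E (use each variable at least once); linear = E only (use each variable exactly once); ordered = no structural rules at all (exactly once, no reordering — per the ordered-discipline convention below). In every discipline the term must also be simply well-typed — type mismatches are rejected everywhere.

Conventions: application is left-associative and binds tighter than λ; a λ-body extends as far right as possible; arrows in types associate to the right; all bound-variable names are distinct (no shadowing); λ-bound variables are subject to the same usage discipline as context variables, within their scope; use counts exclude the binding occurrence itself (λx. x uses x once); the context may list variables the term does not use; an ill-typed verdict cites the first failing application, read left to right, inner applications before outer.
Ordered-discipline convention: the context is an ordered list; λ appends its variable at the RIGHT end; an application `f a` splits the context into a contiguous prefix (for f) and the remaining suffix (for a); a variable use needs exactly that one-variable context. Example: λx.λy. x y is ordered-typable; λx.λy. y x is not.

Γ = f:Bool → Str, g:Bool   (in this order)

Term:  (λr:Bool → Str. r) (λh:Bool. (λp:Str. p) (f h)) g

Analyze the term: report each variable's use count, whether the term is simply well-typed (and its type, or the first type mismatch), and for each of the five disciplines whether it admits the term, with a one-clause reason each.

counts: f: 1×, g: 1×, r [bound]: 1×, h [bound]: 1×, p [bound]: 1×
left-to-right use order: r, p, f, h, g
typing: well-typed — term : Str
ordered: ✓, single-use (f, g, r, h, p), ordered derivation ok
linear: ✓, exactly-once usage across f, g, r, h, p
affine: ✓, no duplicate uses among f, g, r, h, p
relevant: ✓, every one of f, g, r, h, p appears
unrestricted: ✓, type-checks (Str) and nothing is barred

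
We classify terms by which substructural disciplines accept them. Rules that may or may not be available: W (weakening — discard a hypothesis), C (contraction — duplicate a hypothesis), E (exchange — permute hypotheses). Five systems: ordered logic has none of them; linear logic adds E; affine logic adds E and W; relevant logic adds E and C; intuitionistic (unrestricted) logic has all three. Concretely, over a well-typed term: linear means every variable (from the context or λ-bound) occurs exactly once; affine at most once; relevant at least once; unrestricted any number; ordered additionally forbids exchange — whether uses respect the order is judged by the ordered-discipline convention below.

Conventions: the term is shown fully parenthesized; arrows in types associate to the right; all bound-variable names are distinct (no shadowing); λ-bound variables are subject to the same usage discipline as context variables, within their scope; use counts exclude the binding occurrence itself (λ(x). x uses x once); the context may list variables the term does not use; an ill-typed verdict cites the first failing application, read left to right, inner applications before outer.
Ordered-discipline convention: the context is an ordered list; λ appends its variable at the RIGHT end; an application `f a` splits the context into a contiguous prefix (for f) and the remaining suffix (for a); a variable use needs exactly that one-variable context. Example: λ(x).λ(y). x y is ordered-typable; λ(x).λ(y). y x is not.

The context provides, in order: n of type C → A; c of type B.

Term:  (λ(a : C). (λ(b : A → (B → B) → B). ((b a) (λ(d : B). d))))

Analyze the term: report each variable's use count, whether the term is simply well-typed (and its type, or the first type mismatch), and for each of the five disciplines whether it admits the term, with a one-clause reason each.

variable uses: n=0; c=0; a (λ-bound)=1; b (λ-bound)=1; d (λ-bound)=1
order of uses: b, a, d
typing: ill-typed: argument of type C where A is required
ordered: ✗ — the type mismatch rejects it
linear: ✗ — not simply typable
affine: ✗ — fails simple typing
relevant: ✗ — a type mismatch blocks all five
unrestricted: ✗ — the type mismatch rejects it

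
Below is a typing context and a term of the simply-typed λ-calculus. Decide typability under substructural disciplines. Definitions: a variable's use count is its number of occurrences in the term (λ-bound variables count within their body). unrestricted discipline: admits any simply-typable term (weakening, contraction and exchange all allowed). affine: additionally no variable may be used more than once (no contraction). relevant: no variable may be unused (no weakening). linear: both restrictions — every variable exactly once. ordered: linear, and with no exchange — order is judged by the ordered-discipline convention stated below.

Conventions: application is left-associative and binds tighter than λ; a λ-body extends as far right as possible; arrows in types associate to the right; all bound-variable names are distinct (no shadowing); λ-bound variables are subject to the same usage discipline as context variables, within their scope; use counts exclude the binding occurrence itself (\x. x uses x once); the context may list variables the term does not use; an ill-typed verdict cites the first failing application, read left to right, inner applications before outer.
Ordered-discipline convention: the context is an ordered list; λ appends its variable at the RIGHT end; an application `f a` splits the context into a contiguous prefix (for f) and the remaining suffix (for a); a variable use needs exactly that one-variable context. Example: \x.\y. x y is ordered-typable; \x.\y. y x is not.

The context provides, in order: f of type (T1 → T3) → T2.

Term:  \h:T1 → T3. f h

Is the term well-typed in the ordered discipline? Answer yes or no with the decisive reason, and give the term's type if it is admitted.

yes — f, h once each; derivable with no W/C/E; term : (T1 → T3) → T2
usage: f: 1, h (bound): 1
use order (left to right): f, h
typing: the term checks, with type (T1 → T3) → T2
summary: ordered ✓ · linear ✓ · affine ✓ · relevant ✓ · unrestricted ✓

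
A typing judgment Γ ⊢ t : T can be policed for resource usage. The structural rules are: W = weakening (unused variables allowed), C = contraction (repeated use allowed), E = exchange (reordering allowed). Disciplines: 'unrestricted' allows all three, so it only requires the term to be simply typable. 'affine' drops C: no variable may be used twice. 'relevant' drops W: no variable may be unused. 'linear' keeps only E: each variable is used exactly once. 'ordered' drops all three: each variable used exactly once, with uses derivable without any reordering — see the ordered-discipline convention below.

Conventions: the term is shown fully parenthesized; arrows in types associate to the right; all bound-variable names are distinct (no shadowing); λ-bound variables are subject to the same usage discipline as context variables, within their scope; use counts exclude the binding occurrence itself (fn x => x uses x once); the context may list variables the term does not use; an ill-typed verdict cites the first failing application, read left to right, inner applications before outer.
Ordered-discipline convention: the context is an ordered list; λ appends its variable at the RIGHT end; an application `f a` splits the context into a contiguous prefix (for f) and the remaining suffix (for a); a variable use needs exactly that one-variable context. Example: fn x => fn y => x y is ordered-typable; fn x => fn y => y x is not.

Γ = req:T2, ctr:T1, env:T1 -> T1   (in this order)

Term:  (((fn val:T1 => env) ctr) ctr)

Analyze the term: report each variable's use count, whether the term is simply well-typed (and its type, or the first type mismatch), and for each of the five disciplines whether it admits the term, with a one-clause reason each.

use counts: req=0, ctr=2, env=1, val [bound]=0
order of uses: env, ctr, ctr
typing: ✓ — T1
ordered: ✗ — uses contraction: ctr ×2; req, val never used (weakening)
linear: ✗ — uses contraction: ctr ×2; req, val never used (weakening)
affine: ✗ — uses contraction: ctr ×2
relevant: ✗ — req, val never used (weakening)
unrestricted: ✓ — simply typable at T1; W, C, E all held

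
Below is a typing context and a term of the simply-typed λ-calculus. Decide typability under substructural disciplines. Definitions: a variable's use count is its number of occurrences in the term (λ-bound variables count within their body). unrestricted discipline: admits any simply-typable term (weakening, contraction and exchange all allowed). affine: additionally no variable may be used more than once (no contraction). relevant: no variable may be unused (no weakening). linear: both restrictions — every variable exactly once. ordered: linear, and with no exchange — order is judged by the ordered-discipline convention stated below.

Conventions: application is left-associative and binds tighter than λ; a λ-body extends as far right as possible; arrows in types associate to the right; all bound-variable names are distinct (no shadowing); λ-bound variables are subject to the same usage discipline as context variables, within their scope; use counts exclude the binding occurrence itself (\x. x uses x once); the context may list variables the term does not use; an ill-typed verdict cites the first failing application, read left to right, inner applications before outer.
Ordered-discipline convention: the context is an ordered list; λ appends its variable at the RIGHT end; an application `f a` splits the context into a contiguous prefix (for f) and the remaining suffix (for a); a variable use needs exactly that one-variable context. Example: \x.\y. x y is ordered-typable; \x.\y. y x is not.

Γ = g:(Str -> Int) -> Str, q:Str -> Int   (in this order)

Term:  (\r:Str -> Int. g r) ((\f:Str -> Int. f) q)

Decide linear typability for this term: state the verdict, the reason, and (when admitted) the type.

yes — single use per variable (g, q, r, f); term : Str
use counts: g: 1×, q: 1×, r [bound]: 1×, f [bound]: 1×
order of uses: g, r, f, q
typing: ✓ — Str
across the five disciplines: ordered ✓, linear ✓, affine ✓, relevant ✓, unrestricted ✓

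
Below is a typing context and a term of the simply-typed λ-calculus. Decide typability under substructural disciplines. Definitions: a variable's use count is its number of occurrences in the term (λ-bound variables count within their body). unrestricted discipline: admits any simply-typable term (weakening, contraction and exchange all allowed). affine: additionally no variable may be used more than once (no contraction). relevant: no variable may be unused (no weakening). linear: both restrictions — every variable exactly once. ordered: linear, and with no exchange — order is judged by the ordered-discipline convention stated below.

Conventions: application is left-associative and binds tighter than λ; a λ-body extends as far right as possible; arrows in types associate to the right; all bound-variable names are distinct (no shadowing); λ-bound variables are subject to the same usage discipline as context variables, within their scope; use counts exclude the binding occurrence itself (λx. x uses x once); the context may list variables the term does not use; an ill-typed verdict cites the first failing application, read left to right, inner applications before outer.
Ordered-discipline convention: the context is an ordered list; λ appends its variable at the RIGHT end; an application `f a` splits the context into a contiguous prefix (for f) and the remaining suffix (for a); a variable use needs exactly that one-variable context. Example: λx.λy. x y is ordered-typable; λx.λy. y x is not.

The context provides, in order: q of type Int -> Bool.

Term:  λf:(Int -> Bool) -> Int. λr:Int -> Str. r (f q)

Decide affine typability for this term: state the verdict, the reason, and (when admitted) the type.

yes — q, f, r: no repeats, contraction unneeded; term : ((Int -> Bool) -> Int) -> (Int -> Str) -> Str
usage: q=1, f [bound]=1, r [bound]=1
order of uses: r, f, q
typing: the term checks, with type ((Int -> Bool) -> Int) -> (Int -> Str) -> Str
per-discipline verdicts: ordered ✗, linear ✓, affine ✓, relevant ✓, unrestricted ✓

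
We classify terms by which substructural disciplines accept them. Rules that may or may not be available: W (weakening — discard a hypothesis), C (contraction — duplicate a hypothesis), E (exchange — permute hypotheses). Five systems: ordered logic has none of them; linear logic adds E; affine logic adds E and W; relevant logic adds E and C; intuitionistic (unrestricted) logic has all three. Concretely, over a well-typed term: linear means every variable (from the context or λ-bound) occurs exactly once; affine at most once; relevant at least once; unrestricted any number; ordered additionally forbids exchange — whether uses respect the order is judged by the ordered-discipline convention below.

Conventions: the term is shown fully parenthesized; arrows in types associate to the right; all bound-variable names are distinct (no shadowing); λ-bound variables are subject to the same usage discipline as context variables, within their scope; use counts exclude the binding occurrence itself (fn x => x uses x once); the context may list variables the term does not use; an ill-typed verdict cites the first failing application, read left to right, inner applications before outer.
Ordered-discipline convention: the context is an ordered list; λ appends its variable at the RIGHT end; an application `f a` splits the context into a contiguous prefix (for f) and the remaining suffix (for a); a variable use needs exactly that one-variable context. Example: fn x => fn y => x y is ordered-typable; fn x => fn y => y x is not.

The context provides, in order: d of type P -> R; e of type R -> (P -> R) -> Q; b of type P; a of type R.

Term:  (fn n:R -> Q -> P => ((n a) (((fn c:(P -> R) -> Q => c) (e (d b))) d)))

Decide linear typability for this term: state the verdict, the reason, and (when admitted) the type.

no — d ×2 used more than once (contraction)
usage: d: 2; e: 1; b: 1; a: 1; n (bound): 1; c (bound): 1
use order (left to right): n, a, c, e, d, b, d
typing: the term checks, with type (R -> Q -> P) -> P
per-discipline verdicts: ordered ✗, linear ✗, affine ✗, relevant ✓, unrestricted ✓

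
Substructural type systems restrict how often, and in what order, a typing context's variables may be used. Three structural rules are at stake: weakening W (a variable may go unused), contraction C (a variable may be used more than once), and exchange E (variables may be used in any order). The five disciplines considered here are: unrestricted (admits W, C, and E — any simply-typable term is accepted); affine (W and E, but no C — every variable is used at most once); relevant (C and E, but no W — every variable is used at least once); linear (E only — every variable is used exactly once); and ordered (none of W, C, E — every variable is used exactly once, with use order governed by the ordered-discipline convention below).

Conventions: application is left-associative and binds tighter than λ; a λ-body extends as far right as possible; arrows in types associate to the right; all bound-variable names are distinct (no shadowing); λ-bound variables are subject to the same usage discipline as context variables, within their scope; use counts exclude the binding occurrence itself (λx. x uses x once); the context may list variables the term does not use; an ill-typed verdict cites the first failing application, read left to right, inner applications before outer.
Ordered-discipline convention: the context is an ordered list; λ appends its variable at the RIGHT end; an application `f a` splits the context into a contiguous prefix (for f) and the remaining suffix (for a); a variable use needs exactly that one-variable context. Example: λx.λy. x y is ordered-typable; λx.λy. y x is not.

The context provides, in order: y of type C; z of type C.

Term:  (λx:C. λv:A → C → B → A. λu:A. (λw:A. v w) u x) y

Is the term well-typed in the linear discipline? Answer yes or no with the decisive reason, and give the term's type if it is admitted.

no — unused: z — weakening required
usage: y=1; z=0; x [bound]=1; v [bound]=1; u [bound]=1; w [bound]=1
use order (left to right): v, w, u, x, y
typing: the term checks, with type (A → C → B → A) → A → B → A
all disciplines: ordered ✗; linear ✗; affine ✓; relevant ✗; unrestricted ✓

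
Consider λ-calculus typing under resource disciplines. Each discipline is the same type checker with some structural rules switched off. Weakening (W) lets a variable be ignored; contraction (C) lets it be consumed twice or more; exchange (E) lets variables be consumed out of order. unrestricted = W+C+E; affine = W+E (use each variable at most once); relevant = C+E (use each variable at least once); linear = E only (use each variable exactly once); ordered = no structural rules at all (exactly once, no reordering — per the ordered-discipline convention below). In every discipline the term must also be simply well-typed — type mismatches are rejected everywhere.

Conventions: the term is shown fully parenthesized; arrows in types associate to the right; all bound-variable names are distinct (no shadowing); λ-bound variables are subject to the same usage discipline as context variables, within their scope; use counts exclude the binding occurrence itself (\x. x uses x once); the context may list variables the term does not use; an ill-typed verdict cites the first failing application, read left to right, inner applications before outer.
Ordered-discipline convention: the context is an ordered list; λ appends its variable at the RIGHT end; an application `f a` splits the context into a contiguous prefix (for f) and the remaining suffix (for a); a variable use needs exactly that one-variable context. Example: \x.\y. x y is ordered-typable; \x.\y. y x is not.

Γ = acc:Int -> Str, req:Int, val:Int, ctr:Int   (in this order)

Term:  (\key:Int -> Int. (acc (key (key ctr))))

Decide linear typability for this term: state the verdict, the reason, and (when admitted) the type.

no — needs contraction — key ×2; unused: req, val — weakening required
usage: acc=1, req=0, val=0, ctr=1, key (λ-bound)=2
order of uses: acc, key, key, ctr
typing: the term checks, with type (Int -> Int) -> Str
across the five disciplines: ordered ✗ | linear ✗ | affine ✗ | relevant ✗ | unrestricted ✓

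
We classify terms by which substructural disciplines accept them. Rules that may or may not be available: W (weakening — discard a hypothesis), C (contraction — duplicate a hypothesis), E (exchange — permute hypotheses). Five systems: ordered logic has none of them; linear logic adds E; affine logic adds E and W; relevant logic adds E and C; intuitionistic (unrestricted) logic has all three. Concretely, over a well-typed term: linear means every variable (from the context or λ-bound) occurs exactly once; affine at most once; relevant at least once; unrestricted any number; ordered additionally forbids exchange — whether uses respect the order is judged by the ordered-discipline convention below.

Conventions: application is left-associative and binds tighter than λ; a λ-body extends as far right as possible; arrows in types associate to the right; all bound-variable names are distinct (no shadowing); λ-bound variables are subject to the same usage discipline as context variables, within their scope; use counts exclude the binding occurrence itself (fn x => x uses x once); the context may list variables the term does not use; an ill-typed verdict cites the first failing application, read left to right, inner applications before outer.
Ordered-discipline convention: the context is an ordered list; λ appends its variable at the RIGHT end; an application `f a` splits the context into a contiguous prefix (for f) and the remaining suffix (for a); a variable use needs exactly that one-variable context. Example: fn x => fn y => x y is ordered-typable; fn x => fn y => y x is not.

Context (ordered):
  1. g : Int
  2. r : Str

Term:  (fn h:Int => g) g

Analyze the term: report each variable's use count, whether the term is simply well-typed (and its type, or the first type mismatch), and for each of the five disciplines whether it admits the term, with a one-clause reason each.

counts: g: 2, r: 0, h [bound]: 0
left-to-right use order: g, g
typing: ✓ — Int
ordered ✗ (needs contraction — g ×2; r, h never used (weakening))
linear ✗ (needs contraction — g ×2; r, h never used (weakening))
affine ✗ (needs contraction — g ×2)
relevant ✗ (r, h never used (weakening))
unrestricted ✓ (well-typed at Int; no restrictions here)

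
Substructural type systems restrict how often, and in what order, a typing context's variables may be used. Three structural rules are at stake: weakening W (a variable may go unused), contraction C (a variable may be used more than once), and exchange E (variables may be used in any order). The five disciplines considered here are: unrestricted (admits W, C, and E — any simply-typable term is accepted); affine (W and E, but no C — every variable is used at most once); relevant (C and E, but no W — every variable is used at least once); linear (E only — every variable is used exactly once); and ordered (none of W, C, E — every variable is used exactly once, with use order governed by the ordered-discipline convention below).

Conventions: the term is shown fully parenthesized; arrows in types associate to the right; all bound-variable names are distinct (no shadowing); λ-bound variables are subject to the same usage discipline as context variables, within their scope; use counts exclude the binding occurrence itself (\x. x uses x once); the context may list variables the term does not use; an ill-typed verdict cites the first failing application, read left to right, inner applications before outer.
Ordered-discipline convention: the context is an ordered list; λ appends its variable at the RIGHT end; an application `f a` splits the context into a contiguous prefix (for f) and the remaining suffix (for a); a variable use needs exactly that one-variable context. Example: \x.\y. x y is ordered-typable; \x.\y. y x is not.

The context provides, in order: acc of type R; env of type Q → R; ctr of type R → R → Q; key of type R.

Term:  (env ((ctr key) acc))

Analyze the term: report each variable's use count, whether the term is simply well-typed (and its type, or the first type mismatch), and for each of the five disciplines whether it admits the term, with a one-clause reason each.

use counts: acc ×1; env ×1; ctr ×1; key ×1
left-to-right use order: env, ctr, key, acc
typing: well-typed at R
ordered: ✗ — use order env, ctr, key, acc needs exchange
linear: ✓ — acc, env, ctr, key: one use apiece
affine: ✓ — none of acc, env, ctr, key used more than once
relevant: ✓ — acc, env, ctr, key: all used, weakening unneeded
unrestricted: ✓ — simply typable at R; W, C, E all held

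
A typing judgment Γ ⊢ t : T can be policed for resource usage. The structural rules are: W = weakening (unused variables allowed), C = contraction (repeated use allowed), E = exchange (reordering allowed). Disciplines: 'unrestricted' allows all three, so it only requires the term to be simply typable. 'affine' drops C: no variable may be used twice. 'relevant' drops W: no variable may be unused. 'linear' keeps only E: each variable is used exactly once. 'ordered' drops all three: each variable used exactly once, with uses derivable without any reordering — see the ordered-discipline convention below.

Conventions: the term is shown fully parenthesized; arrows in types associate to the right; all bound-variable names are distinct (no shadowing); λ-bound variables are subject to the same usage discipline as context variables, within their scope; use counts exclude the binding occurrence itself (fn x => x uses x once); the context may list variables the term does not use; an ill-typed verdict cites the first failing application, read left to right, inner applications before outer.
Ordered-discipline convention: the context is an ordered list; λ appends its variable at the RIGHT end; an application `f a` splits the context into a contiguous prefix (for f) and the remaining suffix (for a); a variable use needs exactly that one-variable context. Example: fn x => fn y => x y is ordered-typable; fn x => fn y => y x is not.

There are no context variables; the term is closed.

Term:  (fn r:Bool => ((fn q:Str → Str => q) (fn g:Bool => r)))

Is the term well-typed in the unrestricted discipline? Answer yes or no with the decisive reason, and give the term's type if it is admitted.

no — not simply typable
use counts: r (λ-bound) ×1, q (λ-bound) ×1, g (λ-bound) ×0
left-to-right use order: q, r
typing: ill-typed: an argument Bool → Bool mismatches the expected Str → Str
all disciplines: ordered ✗ · linear ✗ · affine ✗ · relevant ✗ · unrestricted ✗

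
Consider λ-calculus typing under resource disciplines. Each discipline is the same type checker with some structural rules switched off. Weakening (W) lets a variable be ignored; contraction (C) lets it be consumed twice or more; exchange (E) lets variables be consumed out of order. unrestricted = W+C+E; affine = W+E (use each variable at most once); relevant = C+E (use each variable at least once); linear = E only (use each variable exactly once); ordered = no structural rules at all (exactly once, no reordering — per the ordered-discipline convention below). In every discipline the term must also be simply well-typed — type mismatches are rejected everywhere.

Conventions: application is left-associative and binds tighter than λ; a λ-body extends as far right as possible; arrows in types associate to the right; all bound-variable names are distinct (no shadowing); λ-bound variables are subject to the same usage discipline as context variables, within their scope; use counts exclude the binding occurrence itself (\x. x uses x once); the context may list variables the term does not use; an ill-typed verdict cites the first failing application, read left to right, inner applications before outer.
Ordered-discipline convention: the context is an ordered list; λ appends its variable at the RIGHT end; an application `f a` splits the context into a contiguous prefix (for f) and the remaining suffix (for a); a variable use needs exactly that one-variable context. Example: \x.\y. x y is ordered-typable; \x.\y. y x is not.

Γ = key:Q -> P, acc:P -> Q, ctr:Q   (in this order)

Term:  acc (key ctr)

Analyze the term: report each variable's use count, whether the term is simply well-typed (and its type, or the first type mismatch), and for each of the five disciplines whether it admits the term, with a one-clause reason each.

use counts: key: 1×; acc: 1×; ctr: 1×
left-to-right use order: acc, key, ctr
typing: well-typed at Q
ordered ✗ (no ordered split (uses run acc, key, ctr))
linear ✓ (single use per variable (key, acc, ctr))
affine ✓ (key, acc, ctr: no repeats, contraction unneeded)
relevant ✓ (none of key, acc, ctr goes unused)
unrestricted ✓ (well-typed at Q; no restrictions here)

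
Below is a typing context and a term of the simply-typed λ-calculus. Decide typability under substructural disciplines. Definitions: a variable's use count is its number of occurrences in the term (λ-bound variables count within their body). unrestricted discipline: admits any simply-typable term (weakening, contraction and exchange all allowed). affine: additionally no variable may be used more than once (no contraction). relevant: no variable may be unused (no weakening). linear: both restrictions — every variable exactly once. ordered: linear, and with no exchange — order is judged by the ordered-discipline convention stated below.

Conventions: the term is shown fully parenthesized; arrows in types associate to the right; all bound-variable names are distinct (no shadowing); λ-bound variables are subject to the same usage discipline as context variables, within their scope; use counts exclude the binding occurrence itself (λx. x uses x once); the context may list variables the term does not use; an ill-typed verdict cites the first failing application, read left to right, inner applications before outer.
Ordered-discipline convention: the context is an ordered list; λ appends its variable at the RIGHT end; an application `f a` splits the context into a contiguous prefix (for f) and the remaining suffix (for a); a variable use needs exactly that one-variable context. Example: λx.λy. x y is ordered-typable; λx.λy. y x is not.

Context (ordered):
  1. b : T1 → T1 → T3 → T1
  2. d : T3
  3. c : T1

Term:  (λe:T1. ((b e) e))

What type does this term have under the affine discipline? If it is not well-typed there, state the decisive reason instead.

not well-typed under affine — uses contraction: e ×2
use counts: b=1; d=0; c=0; e (λ-bound)=2
use order (left to right): b, e, e
typing: well-typed at T1 → T3 → T1
summary: ordered ✗; linear ✗; affine ✗; relevant ✗; unrestricted ✓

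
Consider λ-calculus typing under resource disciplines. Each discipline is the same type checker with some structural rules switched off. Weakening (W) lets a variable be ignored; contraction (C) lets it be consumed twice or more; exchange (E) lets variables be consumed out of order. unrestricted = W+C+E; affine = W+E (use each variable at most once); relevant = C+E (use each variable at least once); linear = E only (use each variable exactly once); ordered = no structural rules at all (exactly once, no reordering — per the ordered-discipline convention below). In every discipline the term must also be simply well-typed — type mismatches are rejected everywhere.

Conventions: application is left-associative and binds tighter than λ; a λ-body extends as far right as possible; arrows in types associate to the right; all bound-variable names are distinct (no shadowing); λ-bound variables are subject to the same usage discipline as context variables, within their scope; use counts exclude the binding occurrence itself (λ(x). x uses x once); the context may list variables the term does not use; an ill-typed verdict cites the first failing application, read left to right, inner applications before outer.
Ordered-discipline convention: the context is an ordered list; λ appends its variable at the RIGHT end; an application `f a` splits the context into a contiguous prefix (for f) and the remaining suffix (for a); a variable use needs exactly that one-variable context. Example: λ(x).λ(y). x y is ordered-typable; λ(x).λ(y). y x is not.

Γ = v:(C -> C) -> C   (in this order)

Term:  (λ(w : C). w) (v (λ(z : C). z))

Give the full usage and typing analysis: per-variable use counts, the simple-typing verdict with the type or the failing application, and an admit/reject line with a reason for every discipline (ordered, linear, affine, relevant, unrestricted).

variable uses: v=1; w (λ-bound)=1; z (λ-bound)=1
uses in reading order: w, v, z
typing: well-typed — term : C
ordered: ✓, one use each (v, w, z); ordered split holds
linear: ✓, single use per variable (v, w, z)
affine: ✓, at most one use each (v, w, z)
relevant: ✓, at least one use each (v, w, z)
unrestricted: ✓, well-typed at C; no restrictions here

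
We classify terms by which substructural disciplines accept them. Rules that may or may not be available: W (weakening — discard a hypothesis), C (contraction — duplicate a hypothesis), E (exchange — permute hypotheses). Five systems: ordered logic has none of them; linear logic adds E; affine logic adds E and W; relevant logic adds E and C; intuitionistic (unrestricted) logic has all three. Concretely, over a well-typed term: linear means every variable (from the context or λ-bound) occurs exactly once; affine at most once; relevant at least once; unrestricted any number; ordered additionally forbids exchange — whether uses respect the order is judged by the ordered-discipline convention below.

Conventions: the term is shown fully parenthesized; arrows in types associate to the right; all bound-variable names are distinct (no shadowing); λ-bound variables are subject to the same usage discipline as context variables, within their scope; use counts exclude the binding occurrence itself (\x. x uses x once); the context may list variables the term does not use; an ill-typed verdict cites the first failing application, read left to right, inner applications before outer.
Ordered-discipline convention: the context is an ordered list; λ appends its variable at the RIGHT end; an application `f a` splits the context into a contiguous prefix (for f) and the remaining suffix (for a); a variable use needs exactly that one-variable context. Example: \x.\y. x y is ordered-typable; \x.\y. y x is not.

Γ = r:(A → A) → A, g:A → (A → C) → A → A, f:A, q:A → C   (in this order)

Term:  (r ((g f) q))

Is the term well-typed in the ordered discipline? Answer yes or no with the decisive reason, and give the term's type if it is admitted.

yes — single-use (r, g, f, q), ordered derivation ok; term : A
use counts: r ×1; g ×1; f ×1; q ×1
left-to-right use order: r, g, f, q
typing: the term checks, with type A
per-discipline verdicts: ordered ✓ | linear ✓ | affine ✓ | relevant ✓ | unrestricted ✓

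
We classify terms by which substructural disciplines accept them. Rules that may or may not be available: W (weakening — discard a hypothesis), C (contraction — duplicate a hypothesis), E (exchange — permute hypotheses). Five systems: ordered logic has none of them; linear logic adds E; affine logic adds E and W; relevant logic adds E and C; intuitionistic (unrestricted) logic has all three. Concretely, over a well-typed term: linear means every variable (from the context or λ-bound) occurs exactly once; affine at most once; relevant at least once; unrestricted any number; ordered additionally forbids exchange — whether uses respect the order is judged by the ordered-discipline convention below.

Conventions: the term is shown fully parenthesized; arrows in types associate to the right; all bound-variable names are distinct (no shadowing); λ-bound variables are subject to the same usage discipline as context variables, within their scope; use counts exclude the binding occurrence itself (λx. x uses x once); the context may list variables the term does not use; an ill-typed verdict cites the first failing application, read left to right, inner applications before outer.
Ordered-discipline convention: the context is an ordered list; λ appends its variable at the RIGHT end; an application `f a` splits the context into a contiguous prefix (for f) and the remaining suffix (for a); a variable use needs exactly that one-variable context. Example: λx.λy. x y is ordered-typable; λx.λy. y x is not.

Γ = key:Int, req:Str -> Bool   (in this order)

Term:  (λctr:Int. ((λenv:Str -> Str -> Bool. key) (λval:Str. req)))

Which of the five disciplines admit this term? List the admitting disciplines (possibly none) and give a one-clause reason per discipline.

admitted by: affine, unrestricted
variable uses: key: 1, req: 1, ctr (λ-bound): 0, env (λ-bound): 0, val (λ-bound): 0
use order (left to right): key, req
typing: well-typed — term : Int -> Int
ordered: ✗, needs weakening: ctr, env, val unused
linear: ✗, needs weakening: ctr, env, val unused
affine: ✓, none of key, req, ctr, env, val used more than once
relevant: ✗, needs weakening: ctr, env, val unused
unrestricted: ✓, type-checks (Int -> Int) and nothing is barred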